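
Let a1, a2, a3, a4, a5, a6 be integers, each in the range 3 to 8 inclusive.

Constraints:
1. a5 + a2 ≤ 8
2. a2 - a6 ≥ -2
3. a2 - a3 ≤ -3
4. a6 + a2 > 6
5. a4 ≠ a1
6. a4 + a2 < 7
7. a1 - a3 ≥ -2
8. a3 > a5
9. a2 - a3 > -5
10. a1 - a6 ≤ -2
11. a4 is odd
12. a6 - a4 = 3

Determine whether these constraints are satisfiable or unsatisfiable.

Constraints 2, 3, 7, and 10 give a2 − a6 ≥ -2, a6 − a1 ≥ 2, a1 − a3 ≥ -2, a3 − a2 ≥ 3.
Adding all 4 inequalities: the left sides telescope to 0, and the right sides sum to (-2) + 2 + (-2) + 3 = 1. So 0 ≥ 1, which is false.

Unsatisfiable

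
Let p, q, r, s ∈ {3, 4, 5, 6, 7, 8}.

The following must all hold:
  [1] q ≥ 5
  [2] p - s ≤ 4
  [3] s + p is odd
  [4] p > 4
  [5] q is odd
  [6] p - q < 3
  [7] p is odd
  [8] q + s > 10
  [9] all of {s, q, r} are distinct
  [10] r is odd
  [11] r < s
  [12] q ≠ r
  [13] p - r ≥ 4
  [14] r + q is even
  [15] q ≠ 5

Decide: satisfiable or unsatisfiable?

Satisfiable

Setting (p, q, r, s) = (7, 7, 3, 6) satisfies everything: constraint 2: p - s = 1; constraint 6: p - q = 0, and the others follow.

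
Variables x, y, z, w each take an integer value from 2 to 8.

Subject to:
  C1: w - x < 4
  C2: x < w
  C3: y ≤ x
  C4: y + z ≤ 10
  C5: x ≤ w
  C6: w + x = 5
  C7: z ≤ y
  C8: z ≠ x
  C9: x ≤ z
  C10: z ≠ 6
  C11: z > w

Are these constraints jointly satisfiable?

Constraints 2, 3, 7, and 11 give w < z, z ≤ y, y ≤ x, x < w. Chaining: w < z ≤ y ≤ x < w, which forces w < w — impossible.

Unsatisfiable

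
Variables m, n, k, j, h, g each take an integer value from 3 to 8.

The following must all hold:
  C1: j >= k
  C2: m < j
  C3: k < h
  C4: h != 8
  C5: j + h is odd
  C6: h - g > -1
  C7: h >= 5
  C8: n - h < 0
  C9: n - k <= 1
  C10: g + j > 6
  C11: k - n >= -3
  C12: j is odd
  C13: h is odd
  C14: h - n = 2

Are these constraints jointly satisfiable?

Unsatisfiable

Constraint 12 makes j odd and constraint 13 makes h odd, so j + h must be even. Constraint 5 says j + h is odd — contradiction.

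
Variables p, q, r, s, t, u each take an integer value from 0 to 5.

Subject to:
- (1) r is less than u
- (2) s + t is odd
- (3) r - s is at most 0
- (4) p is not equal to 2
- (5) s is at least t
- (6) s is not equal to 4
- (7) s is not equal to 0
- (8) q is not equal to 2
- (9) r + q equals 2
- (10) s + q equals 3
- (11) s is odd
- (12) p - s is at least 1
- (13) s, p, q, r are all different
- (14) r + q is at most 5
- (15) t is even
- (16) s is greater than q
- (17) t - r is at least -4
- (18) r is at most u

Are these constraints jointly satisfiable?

Satisfiable

Take p = 4, q = 0, r = 2, s = 3, t = 0, u = 3. Then constraint 3: r - s = -1; constraint 9: r + q = 2; constraint 10: s + q = 3, and every other listed constraint is also met.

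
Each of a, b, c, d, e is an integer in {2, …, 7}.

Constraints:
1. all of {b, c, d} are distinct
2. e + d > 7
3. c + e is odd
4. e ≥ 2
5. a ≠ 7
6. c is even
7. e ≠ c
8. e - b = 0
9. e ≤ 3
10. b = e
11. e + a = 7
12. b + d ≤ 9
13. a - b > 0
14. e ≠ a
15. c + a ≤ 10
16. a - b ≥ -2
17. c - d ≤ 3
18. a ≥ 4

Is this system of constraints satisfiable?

Satisfiable

One satisfying assignment is a = 4, b = 3, c = 6, d = 5, e = 3.
For the less obvious constraints — constraint 2: e + d = 8; constraint 8: e - b = 0; constraint 11: e + a = 7 — and the others hold by inspection.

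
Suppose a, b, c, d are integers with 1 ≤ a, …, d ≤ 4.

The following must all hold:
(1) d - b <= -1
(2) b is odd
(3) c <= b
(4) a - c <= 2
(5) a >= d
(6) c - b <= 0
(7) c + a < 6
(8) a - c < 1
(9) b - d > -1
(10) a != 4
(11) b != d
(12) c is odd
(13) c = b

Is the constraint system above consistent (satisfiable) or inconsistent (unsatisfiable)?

Satisfiable

One satisfying assignment is a = 2, b = 3, c = 3, d = 2.
For the less obvious constraints — constraint 1: d - b = -1; constraint 4: a - c = -1 — and the others hold by inspection.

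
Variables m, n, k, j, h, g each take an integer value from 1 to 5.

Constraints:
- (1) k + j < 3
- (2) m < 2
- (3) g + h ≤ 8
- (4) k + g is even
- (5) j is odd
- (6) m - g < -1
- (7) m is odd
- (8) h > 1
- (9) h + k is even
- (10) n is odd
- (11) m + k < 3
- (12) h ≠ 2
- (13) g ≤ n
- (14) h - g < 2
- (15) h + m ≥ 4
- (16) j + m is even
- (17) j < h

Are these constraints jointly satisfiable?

Satisfiable

Try m = 1, n = 5, k = 1, j = 1, h = 3, g = 3.
Check constraint 1: k + j = 2; constraint 3: g + h = 6. The remaining constraints are straightforward to verify.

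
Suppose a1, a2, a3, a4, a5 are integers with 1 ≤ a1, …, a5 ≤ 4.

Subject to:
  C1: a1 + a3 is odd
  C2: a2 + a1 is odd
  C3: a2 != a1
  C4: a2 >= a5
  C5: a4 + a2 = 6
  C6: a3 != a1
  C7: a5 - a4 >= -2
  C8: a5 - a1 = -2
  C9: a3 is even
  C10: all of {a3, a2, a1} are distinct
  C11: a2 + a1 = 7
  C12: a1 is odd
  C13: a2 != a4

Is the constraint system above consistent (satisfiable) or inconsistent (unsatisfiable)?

Take a1 = 3, a2 = 4, a3 = 2, a4 = 2, a5 = 1. Then constraint 5: a4 + a2 = 6; constraint 7: a5 - a4 = -1, and every other listed constraint is also met.

Satisfiable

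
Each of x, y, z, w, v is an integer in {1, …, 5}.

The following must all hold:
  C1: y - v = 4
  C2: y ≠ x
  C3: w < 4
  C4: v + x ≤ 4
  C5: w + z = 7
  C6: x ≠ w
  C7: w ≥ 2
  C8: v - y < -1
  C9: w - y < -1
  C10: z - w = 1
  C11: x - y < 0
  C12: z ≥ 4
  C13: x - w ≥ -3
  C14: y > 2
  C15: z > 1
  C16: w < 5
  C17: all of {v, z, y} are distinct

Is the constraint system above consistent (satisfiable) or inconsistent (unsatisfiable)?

Satisfiable

Try x = 2, y = 5, z = 4, w = 3, v = 1.
Check constraint 1: y - v = 4; constraint 4: v + x = 3; constraint 5: w + z = 7. The remaining constraints are straightforward to verify.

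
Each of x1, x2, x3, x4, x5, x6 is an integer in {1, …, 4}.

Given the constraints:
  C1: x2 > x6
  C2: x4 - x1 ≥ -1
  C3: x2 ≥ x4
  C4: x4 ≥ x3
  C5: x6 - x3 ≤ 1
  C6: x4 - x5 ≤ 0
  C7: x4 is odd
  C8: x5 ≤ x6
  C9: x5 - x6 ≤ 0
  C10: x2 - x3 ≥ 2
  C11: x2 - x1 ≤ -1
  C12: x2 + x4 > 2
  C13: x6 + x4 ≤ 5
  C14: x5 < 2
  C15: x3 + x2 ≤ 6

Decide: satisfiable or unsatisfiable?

Unsatisfiable

Constraints 2, 5, 6, 9, 10, and 11 give x6 − x5 ≥ 0, x5 − x4 ≥ 0, x4 − x1 ≥ -1, x1 − x2 ≥ 1, x2 − x3 ≥ 2, x3 − x6 ≥ -1.
Adding all 6 inequalities: the left sides telescope to 0, and the right sides sum to 0 + 0 + (-1) + 1 + 2 + (-1) = 1. So 0 ≥ 1, which is false.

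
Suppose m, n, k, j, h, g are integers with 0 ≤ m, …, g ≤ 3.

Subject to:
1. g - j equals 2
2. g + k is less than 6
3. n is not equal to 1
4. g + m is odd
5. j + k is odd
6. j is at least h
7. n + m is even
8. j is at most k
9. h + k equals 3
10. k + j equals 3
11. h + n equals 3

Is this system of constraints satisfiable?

The assignment m = 2, n = 2, k = 2, j = 1, h = 1, g = 3 works:
  constraint 1 holds since g - j = 2.
  constraint 2 holds since g + k = 5.
  constraint 9 holds since h + k = 3.
The rest check out directly.

Satisfiable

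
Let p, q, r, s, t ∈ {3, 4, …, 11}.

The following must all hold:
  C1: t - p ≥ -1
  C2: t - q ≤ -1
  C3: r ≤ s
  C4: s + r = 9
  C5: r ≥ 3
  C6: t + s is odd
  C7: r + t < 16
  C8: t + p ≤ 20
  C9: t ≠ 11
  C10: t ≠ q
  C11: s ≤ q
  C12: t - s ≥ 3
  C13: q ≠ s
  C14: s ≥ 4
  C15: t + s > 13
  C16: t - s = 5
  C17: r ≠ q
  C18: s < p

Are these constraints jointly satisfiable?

Satisfiable

One satisfying assignment is p = 10, q = 11, r = 4, s = 5, t = 10.
For the less obvious constraints — constraint 1: t - p = 0; constraint 2: t - q = -1 — and the others hold by inspection.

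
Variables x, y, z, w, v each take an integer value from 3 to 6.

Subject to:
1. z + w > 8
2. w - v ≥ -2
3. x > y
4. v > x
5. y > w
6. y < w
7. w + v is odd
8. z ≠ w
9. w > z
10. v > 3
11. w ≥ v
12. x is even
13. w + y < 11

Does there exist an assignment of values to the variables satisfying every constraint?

Unsatisfiable

Constraints 3, 4, 5, and 11 give w < y, y < x, x < v, v ≤ w. Chaining: w < y < x < v ≤ w, which forces w < w — impossible.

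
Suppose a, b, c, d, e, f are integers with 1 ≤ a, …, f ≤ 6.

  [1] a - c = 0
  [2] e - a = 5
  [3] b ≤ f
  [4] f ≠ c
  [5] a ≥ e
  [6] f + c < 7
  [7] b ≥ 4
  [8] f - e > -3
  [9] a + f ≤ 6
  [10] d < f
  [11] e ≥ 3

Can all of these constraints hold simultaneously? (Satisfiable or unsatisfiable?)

From constraints 5 and 11: a ≥ e ≥ 3. From constraints 3 and 7: f ≥ b ≥ 4. Hence a + f ≥ 7. But constraint 9 requires a + f ≤ 6, and 6 < 7. Contradiction.

Unsatisfiable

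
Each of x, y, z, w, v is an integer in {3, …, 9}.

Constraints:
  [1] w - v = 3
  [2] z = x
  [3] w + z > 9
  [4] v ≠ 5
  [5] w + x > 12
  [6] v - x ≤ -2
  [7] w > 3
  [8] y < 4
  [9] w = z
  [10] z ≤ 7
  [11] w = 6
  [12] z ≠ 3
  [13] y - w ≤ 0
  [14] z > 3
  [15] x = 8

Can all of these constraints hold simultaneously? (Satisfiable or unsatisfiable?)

Constraint 11 fixes w = 6 and constraint 15 fixes x = 8. Constraints 2 and 9 give w = z = x, so w = x. But 6 ≠ 8 — contradiction.

Unsatisfiable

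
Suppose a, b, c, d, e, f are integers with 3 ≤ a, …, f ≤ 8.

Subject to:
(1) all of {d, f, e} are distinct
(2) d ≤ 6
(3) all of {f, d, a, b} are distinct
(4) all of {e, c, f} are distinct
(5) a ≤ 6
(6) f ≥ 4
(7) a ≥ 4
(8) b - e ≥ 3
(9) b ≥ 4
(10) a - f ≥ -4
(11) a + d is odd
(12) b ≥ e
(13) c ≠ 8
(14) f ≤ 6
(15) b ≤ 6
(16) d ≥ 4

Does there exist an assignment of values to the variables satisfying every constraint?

Constraints 2, 5, 6, 7, 9, 14, 15, and 16 confine each of f, d, a, b to the 3 values {4, …, 6}.
Constraint 3 requires all 4 of them to be distinct, but only 3 values are available — impossible by the pigeonhole principle.

Unsatisfiable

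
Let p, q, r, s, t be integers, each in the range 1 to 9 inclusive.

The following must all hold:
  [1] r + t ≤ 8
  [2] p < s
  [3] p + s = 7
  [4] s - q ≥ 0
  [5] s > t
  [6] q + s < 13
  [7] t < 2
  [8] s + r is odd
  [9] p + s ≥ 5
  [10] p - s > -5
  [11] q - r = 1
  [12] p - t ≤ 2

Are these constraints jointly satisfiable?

Take p = 2, q = 5, r = 4, s = 5, t = 1. Then constraint 1: r + t = 5; constraint 3: p + s = 7, and every other listed constraint is also met.

Satisfiable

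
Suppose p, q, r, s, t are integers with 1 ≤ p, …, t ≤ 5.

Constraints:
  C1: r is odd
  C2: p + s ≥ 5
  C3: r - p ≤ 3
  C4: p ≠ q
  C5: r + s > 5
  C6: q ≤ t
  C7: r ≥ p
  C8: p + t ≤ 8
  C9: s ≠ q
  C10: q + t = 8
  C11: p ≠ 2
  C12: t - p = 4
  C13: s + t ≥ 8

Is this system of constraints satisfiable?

Satisfiable

One satisfying assignment is p = 1, q = 3, r = 3, s = 4, t = 5.
For the less obvious constraints — constraint 2: p + s = 5; constraint 3: r - p = 2 — and the others hold by inspection.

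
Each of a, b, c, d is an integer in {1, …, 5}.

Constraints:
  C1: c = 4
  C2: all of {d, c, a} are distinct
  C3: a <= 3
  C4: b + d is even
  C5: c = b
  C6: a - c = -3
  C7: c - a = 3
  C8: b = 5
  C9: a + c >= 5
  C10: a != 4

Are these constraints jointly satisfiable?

Constraint 1 fixes c = 4 and constraint 8 fixes b = 5, but constraint 5 requires c = b. Since 4 ≠ 5, contradiction.

Unsatisfiable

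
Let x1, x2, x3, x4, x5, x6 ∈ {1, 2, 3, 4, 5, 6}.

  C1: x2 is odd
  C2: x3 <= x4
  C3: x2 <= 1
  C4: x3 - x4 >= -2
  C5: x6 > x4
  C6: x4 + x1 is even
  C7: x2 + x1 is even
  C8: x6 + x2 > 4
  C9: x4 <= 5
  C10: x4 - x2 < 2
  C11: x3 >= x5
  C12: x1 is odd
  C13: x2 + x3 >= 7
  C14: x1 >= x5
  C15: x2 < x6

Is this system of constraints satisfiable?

Unsatisfiable

From constraint 3: x2 ≤ 1. From constraints 2 and 9: x3 ≤ x4 ≤ 5. Hence x2 + x3 ≤ 6. But constraint 13 requires x2 + x3 ≥ 7, and 7 > 6. Contradiction.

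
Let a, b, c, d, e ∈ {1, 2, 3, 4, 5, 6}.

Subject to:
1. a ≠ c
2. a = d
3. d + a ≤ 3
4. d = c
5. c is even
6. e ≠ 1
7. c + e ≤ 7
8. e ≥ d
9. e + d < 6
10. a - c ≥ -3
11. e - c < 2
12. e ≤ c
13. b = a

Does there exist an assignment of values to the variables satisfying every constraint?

Unsatisfiable

From constraints 2 and 4, a = d = c, so a = c. But constraint 1 says a ≠ c. Contradiction.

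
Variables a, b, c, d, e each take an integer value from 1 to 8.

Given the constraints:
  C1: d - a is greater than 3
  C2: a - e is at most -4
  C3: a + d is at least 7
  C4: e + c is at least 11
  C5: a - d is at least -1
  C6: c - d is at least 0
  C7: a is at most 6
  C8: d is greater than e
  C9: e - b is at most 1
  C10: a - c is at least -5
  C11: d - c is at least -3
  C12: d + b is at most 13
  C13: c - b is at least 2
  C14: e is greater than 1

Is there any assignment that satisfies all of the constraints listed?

Constraints 2, 5, 9, 11, and 13 give e − a ≥ 4, a − d ≥ -1, d − c ≥ -3, c − b ≥ 2, b − e ≥ -1.
Adding all 5 inequalities: the left sides telescope to 0, and the right sides sum to 4 + (-1) + (-3) + 2 + (-1) = 1. So 0 ≥ 1, which is false.

Unsatisfiable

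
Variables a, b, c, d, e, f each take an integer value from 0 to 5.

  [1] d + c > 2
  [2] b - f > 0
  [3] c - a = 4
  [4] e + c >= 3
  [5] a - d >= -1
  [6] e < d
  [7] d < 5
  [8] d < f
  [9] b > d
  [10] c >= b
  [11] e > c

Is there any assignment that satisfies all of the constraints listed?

Unsatisfiable

Constraints 2, 6, 8, 10, and 11 give f < b, b ≤ c, c < e, e < d, d < f. Chaining: f < b ≤ c < e < d < f, which forces f < f — impossible.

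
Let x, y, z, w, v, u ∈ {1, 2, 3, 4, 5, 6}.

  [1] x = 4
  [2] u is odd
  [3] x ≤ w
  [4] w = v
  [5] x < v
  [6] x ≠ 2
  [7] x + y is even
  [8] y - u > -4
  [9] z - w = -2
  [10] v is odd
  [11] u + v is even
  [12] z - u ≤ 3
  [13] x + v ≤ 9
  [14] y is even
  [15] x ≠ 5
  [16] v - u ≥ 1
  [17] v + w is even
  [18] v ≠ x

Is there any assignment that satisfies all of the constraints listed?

Satisfiable

Take x = 4, y = 2, z = 3, w = 5, v = 5, u = 3. Then constraint 8: y - u = -1; constraint 9: z - w = -2; constraint 12: z - u = 0, and every other listed constraint is also met.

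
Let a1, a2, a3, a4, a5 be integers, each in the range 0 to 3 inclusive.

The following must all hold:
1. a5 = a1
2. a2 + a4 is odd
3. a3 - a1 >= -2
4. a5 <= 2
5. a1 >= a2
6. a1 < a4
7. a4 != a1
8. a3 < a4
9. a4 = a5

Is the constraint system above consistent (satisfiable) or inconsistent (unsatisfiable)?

From constraints 1 and 9, a4 = a5 = a1, so a4 = a1. But constraint 7 says a4 ≠ a1. Contradiction.

Unsatisfiable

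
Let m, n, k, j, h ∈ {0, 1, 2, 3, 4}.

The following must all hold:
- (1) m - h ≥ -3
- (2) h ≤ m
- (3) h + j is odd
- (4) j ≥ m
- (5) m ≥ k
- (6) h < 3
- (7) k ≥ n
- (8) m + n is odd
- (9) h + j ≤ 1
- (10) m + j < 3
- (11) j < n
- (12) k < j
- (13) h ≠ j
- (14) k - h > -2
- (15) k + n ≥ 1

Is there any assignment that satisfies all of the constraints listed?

Unsatisfiable

Constraints 7, 11, and 12 give n ≤ k, k < j, j < n. Chaining: n ≤ k < j < n, which forces n < n — impossible.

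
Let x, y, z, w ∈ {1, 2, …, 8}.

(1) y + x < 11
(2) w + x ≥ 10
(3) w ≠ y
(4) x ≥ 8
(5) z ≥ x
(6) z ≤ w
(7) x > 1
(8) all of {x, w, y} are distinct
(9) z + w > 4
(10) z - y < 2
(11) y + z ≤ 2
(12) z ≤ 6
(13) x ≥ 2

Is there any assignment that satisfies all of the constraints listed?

Unsatisfiable

From constraints 4 and 5: z ≥ x and x ≥ 8, so z ≥ 8. From constraint 12: z ≤ 6. But 6 < 8, so no value of z works.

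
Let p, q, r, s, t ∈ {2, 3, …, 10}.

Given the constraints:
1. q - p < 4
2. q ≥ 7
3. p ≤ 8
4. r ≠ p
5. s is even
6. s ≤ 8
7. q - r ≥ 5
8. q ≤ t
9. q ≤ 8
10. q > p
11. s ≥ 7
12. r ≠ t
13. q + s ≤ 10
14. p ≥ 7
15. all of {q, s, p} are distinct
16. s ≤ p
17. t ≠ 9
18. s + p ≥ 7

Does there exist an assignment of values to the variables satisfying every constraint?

Unsatisfiable

Constraints 2, 3, 6, 9, 11, and 14 confine each of q, s, p to the 2 values {7, 8}.
Constraint 15 requires all 3 of them to be distinct, but only 2 values are available — impossible by the pigeonhole principle.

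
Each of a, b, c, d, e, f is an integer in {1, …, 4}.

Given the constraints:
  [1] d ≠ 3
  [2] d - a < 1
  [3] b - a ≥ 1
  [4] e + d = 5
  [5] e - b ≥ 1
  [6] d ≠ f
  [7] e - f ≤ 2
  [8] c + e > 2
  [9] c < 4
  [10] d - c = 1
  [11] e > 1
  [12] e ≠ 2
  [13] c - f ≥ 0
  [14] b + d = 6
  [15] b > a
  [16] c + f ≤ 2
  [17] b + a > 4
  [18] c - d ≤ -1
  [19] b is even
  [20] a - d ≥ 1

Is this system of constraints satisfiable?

Unsatisfiable

Constraints 3, 5, 7, 13, 18, and 20 give b − a ≥ 1, a − d ≥ 1, d − c ≥ 1, c − f ≥ 0, f − e ≥ -2, e − b ≥ 1.
Adding all 6 inequalities: the left sides telescope to 0, and the right sides sum to 1 + 1 + 1 + 0 + (-2) + 1 = 2. So 0 ≥ 2, which is false.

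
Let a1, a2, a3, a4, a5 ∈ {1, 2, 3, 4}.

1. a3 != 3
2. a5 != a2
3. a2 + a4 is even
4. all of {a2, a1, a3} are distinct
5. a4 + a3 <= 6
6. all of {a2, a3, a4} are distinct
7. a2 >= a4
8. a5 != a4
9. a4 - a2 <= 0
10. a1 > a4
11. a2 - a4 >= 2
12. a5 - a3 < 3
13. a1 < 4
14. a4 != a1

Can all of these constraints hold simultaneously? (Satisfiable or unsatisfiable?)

Satisfiable

The assignment a1 = 3, a2 = 4, a3 = 1, a4 = 2, a5 = 3 works:
  constraint 5 holds since a4 + a3 = 3.
  constraint 9 holds since a4 - a2 = -2.
  constraint 11 holds since a2 - a4 = 2.
The rest check out directly.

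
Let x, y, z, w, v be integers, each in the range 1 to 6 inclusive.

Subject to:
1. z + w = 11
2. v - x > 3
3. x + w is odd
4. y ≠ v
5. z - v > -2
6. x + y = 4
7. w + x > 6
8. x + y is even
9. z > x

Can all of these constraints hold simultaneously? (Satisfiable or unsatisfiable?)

Try x = 2, y = 2, z = 6, w = 5, v = 6.
Check constraint 1: z + w = 11; constraint 2: v - x = 4; constraint 5: z - v = 0. The remaining constraints are straightforward to verify.

Satisfiable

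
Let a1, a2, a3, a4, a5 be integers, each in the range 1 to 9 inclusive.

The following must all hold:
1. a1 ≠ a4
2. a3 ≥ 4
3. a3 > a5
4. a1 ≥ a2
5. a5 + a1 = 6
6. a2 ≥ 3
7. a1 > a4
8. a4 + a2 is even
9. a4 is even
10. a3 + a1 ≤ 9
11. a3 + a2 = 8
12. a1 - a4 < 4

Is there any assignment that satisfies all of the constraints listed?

Satisfiable

The assignment a1 = 4, a2 = 4, a3 = 4, a4 = 2, a5 = 2 works:
  constraint 5 holds since a5 + a1 = 6.
  constraint 10 holds since a3 + a1 = 8.
  constraint 11 holds since a3 + a2 = 8.
The rest check out directly.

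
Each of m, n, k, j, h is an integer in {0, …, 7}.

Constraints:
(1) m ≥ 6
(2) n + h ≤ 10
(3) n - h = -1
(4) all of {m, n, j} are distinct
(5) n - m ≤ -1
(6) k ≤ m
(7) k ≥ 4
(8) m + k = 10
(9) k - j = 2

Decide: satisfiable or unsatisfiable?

Try m = 6, n = 3, k = 4, j = 2, h = 4.
Check constraint 2: n + h = 7; constraint 3: n - h = -1. The remaining constraints are straightforward to verify.

Satisfiable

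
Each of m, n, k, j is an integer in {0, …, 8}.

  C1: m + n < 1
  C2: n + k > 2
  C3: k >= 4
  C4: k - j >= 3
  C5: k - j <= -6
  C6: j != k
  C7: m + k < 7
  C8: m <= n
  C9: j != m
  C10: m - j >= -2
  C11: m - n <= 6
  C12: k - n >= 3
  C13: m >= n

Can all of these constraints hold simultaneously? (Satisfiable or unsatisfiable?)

Constraints 5, 10, 11, and 12 give n − m ≥ -6, m − j ≥ -2, j − k ≥ 6, k − n ≥ 3.
Adding all 4 inequalities: the left sides telescope to 0, and the right sides sum to (-6) + (-2) + 6 + 3 = 1. So 0 ≥ 1, which is false.

Unsatisfiable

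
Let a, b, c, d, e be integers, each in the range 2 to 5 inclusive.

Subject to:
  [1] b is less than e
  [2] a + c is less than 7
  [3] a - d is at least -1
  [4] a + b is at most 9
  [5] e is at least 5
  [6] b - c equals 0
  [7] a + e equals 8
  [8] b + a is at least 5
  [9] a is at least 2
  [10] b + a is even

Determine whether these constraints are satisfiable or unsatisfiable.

Satisfiable

Try a = 3, b = 3, c = 3, d = 3, e = 5.
Check constraint 2: a + c = 6; constraint 3: a - d = 0. The remaining constraints are straightforward to verify.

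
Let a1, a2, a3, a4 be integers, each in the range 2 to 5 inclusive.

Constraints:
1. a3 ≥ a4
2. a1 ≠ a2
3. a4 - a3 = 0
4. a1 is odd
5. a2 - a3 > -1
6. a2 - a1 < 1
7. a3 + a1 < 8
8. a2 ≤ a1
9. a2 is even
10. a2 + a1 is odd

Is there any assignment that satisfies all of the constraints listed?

Satisfiable

The assignment a1 = 3, a2 = 2, a3 = 2, a4 = 2 works:
  constraint 3 holds since a4 - a3 = 0.
  constraint 5 holds since a2 - a3 = 0.
The rest check out directly.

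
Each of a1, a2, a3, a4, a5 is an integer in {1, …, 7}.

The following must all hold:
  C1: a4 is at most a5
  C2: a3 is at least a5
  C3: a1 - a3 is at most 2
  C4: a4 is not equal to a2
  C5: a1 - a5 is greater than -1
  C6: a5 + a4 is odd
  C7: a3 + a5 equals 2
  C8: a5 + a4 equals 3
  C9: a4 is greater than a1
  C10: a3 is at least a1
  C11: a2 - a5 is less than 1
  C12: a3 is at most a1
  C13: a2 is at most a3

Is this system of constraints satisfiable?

Unsatisfiable

Constraints 1, 2, 9, and 12 give a4 ≤ a5, a5 ≤ a3, a3 ≤ a1, a1 < a4. Chaining: a4 ≤ a5 ≤ a3 ≤ a1 < a4, which forces a4 < a4 — impossible.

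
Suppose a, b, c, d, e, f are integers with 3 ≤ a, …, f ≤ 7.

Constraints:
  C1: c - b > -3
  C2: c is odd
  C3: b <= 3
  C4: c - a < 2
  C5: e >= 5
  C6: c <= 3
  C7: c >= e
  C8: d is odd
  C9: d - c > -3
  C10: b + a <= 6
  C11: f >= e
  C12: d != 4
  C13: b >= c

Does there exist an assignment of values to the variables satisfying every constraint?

From constraints 5 and 7: c ≥ e and e ≥ 5, so c ≥ 5. From constraints 3 and 13: c ≤ b and b ≤ 3, so c ≤ 3. But 3 < 5, so no value of c works.

Unsatisfiable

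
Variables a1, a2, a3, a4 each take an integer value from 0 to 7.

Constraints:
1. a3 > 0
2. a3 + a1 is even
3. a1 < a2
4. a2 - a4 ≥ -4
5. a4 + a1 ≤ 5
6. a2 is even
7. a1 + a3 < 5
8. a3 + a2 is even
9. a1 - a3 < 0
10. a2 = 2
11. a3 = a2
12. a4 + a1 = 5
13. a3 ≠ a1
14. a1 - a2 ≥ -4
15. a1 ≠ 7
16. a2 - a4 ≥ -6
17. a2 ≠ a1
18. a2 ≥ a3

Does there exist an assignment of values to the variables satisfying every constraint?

Satisfiable

One satisfying assignment is a1 = 0, a2 = 2, a3 = 2, a4 = 5.
For the less obvious constraints — constraint 4: a2 - a4 = -3; constraint 5: a4 + a1 = 5 — and the others hold by inspection.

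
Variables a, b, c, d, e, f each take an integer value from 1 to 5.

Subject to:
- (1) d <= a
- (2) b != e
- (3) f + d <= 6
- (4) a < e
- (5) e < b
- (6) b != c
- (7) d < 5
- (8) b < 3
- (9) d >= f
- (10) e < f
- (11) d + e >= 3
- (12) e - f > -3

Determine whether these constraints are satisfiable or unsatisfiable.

Constraints 1, 4, 9, and 10 give a < e, e < f, f ≤ d, d ≤ a. Chaining: a < e < f ≤ d ≤ a, which forces a < a — impossible.

Unsatisfiable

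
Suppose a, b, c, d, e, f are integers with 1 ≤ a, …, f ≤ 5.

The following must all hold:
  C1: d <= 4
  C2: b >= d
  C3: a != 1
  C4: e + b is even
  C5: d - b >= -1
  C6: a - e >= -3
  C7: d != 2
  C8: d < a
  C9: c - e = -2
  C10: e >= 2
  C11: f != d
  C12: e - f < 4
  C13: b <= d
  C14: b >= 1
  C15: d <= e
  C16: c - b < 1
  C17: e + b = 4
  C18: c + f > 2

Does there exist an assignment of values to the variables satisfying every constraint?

Take a = 2, b = 1, c = 1, d = 1, e = 3, f = 2. Then constraint 5: d - b = 0; constraint 6: a - e = -1; constraint 9: c - e = -2, and every other listed constraint is also met.

Satisfiable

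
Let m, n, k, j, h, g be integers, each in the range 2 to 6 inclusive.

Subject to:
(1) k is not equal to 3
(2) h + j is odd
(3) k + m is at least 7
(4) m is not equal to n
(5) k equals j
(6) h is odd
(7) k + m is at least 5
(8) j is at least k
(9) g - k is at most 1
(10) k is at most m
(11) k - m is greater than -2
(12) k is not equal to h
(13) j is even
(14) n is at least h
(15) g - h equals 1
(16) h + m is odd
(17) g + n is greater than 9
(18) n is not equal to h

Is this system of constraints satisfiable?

Setting (m, n, k, j, h, g) = (4, 6, 4, 4, 3, 4) satisfies everything: constraint 3: k + m = 8; constraint 7: k + m = 8; constraint 9: g - k = 0, and the others follow.

Satisfiable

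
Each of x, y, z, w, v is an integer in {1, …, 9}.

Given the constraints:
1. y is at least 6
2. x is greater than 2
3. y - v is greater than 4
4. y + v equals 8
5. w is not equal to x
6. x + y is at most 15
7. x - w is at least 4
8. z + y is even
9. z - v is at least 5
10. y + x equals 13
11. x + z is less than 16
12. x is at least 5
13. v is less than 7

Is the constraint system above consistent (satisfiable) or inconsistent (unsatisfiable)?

Try x = 6, y = 7, z = 7, w = 2, v = 1.
Check constraint 3: y - v = 6; constraint 4: y + v = 8. The remaining constraints are straightforward to verify.

Satisfiable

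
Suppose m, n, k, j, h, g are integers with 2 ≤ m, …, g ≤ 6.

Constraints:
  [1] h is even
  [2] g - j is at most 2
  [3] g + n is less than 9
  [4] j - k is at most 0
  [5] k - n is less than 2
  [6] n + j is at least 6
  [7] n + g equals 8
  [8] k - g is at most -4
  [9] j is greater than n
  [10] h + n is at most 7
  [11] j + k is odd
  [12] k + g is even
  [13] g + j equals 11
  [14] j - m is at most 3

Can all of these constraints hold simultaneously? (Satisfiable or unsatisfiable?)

Constraints 2, 4, and 8 give k − j ≥ 0, j − g ≥ -2, g − k ≥ 4.
Adding all 3 inequalities: the left sides telescope to 0, and the right sides sum to 0 + (-2) + 4 = 2. So 0 ≥ 2, which is false.

Unsatisfiable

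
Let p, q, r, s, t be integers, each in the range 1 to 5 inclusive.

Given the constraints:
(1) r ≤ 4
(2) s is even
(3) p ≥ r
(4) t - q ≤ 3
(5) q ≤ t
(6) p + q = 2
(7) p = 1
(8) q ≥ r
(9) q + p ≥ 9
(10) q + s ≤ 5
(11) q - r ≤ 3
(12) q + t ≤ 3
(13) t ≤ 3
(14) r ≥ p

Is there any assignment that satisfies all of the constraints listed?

From constraints 5 and 13: q ≤ t ≤ 3. From constraints 1 and 14: p ≤ r ≤ 4. Hence q + p ≤ 7. But constraint 9 requires q + p ≥ 9, and 9 > 7. Contradiction.

Unsatisfiable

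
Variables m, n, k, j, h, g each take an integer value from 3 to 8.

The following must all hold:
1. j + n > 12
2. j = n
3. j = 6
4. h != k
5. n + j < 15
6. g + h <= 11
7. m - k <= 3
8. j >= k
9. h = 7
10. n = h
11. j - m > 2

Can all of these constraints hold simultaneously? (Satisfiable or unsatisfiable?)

Constraint 3 fixes j = 6 and constraint 9 fixes h = 7. Constraints 2 and 10 give j = n = h, so j = h. But 6 ≠ 7 — contradiction.

Unsatisfiable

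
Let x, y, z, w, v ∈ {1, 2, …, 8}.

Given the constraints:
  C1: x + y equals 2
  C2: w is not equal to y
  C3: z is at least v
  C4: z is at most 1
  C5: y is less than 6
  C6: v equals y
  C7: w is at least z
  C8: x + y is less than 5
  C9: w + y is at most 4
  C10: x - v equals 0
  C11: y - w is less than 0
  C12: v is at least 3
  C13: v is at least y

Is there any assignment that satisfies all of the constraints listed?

Unsatisfiable

From constraint 12: v ≥ 3. From constraints 3 and 4: v ≤ z and z ≤ 1, so v ≤ 1. But 1 < 3, so no value of v works.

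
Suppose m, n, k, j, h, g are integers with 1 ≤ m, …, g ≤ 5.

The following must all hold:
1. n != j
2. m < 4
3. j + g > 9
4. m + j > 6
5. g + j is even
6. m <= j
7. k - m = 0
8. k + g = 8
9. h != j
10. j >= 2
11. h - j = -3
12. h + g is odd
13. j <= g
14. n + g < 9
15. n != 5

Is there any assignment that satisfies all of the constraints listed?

Satisfiable

One satisfying assignment is m = 3, n = 1, k = 3, j = 5, h = 2, g = 5.
For the less obvious constraints — constraint 3: j + g = 10; constraint 4: m + j = 8 — and the others hold by inspection.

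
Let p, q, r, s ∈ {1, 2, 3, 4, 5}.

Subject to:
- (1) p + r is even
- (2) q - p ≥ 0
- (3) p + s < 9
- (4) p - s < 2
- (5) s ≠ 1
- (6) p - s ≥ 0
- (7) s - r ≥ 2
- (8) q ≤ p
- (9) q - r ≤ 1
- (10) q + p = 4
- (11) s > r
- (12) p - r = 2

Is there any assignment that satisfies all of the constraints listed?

Unsatisfiable

Constraints 2, 6, 7, and 9 give q − p ≥ 0, p − s ≥ 0, s − r ≥ 2, r − q ≥ -1.
Adding all 4 inequalities: the left sides telescope to 0, and the right sides sum to 0 + 0 + 2 + (-1) = 1. So 0 ≥ 1, which is false.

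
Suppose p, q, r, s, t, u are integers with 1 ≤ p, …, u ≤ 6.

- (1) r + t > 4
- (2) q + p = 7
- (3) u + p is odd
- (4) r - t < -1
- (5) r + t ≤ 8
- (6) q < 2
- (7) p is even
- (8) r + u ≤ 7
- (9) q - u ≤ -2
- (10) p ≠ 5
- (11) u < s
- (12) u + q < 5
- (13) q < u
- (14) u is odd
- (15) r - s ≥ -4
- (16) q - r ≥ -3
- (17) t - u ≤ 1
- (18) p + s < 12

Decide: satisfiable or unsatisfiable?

Satisfiable

One satisfying assignment is p = 6, q = 1, r = 2, s = 4, t = 4, u = 3.
For the less obvious constraints — constraint 1: r + t = 6; constraint 2: q + p = 7; constraint 4: r - t = -2 — and the others hold by inspection.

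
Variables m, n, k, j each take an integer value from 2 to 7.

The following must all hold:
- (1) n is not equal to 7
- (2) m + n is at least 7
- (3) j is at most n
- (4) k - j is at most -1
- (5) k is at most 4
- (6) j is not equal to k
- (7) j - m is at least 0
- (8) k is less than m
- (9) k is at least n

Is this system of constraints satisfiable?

Constraints 3, 7, 8, and 9 give j ≤ n, n ≤ k, k < m, m ≤ j. Chaining: j ≤ n ≤ k < m ≤ j, which forces j < j — impossible.

Unsatisfiable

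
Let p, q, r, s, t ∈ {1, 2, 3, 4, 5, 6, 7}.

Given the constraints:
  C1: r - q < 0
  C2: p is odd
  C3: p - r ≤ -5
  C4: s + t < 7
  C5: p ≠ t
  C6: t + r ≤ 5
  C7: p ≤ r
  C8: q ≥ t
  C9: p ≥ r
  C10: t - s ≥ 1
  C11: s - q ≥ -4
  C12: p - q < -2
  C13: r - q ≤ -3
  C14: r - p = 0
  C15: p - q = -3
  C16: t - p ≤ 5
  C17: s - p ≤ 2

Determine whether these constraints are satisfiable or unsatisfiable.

Unsatisfiable

Constraints 3, 11, 13, and 17 give p − s ≥ -2, s − q ≥ -4, q − r ≥ 3, r − p ≥ 5.
Adding all 4 inequalities: the left sides telescope to 0, and the right sides sum to (-2) + (-4) + 3 + 5 = 2. So 0 ≥ 2, which is false.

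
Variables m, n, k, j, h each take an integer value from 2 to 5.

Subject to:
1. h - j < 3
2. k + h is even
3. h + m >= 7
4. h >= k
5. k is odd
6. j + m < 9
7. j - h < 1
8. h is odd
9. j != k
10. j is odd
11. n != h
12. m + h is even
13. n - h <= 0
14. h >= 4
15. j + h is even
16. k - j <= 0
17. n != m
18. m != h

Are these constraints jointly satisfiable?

Satisfiable

The assignment m = 3, n = 2, k = 3, j = 5, h = 5 works:
  constraint 1 holds since h - j = 0.
  constraint 3 holds since h + m = 8.
  constraint 6 holds since j + m = 8.
The rest check out directly.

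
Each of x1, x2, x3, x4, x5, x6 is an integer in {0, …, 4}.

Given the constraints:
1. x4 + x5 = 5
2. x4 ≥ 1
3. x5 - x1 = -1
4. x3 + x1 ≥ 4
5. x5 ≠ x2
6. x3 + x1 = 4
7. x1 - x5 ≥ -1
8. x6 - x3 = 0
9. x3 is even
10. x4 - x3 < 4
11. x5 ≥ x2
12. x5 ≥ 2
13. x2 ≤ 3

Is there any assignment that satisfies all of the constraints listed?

Satisfiable

Take x1 = 4, x2 = 0, x3 = 0, x4 = 2, x5 = 3, x6 = 0. Then constraint 1: x4 + x5 = 5; constraint 3: x5 - x1 = -1; constraint 4: x3 + x1 = 4, and every other listed constraint is also met.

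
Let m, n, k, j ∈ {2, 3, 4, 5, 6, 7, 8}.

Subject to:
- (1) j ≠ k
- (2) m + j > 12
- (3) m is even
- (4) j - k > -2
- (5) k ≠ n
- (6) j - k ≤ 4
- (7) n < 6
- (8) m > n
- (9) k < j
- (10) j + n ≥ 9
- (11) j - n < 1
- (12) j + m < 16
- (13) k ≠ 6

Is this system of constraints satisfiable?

Try m = 8, n = 5, k = 4, j = 5.
Check constraint 2: m + j = 13; constraint 4: j - k = 1. The remaining constraints are straightforward to verify.

Satisfiable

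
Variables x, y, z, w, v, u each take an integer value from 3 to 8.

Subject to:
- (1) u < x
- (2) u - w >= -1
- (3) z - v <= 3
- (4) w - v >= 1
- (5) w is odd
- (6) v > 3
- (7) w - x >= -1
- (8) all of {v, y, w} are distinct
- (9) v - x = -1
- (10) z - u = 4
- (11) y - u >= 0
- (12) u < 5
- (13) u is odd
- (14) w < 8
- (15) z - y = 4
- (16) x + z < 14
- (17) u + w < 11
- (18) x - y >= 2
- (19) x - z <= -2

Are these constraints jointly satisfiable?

Constraints 2, 3, 4, 11, 18, and 19 give v − z ≥ -3, z − x ≥ 2, x − y ≥ 2, y − u ≥ 0, u − w ≥ -1, w − v ≥ 1.
Adding all 6 inequalities: the left sides telescope to 0, and the right sides sum to (-3) + 2 + 2 + 0 + (-1) + 1 = 1. So 0 ≥ 1, which is false.

Unsatisfiable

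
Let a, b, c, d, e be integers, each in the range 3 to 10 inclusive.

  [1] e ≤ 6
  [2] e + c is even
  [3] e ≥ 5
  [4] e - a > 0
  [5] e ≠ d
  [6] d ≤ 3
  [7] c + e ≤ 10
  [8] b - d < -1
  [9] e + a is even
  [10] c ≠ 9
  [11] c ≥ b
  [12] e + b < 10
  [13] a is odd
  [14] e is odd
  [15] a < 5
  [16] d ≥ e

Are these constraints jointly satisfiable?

From constraint 3: e ≥ 5. From constraints 6 and 16: e ≤ d and d ≤ 3, so e ≤ 3. But 3 < 5, so no value of e works.

Unsatisfiable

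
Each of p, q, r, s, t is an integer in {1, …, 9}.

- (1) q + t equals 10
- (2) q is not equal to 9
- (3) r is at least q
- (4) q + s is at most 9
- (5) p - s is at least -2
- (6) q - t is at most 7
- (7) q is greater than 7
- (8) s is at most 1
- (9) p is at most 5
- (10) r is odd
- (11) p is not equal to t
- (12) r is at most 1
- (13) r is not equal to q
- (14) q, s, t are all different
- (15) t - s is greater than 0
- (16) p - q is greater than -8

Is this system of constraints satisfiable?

From constraint 7: q ≥ 8. From constraints 3 and 12: q ≤ r and r ≤ 1, so q ≤ 1. But 1 < 8, so no value of q works.

Unsatisfiable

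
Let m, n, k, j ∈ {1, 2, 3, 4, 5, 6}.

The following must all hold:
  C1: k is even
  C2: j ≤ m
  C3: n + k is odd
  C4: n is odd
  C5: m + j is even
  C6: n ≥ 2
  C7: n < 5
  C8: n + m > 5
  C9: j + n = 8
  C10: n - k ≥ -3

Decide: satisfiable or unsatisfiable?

Take m = 5, n = 3, k = 4, j = 5. Then constraint 8: n + m = 8; constraint 9: j + n = 8, and every other listed constraint is also met.

Satisfiable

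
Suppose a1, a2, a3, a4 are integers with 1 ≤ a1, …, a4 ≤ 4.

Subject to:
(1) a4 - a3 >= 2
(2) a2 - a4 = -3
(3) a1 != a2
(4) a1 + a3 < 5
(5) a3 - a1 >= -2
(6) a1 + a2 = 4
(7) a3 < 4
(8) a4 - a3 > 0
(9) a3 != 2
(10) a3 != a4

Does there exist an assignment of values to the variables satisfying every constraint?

Satisfiable

The assignment a1 = 3, a2 = 1, a3 = 1, a4 = 4 works:
  constraint 1 holds since a4 - a3 = 3.
  constraint 2 holds since a2 - a4 = -3.
  constraint 4 holds since a1 + a3 = 4.
The rest check out directly.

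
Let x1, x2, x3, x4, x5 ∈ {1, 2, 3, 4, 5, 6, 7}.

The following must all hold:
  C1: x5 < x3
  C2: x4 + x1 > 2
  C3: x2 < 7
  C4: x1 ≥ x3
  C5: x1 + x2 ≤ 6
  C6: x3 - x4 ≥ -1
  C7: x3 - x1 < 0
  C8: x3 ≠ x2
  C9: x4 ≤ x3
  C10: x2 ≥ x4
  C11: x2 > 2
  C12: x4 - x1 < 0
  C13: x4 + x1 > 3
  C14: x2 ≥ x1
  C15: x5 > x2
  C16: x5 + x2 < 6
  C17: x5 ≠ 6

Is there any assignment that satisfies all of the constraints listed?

Constraints 1, 7, 14, and 15 give x5 < x3, x3 < x1, x1 ≤ x2, x2 < x5. Chaining: x5 < x3 < x1 ≤ x2 < x5, which forces x5 < x5 — impossible.

Unsatisfiable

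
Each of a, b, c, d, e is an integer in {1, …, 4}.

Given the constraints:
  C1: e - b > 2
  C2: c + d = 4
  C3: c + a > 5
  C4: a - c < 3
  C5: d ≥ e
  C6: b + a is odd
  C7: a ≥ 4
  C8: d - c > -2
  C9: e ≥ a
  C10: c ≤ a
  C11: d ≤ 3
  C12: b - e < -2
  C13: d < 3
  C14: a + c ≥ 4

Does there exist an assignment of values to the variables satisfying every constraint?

From constraints 7 and 9: e ≥ a and a ≥ 4, so e ≥ 4. From constraints 5 and 11: e ≤ d and d ≤ 3, so e ≤ 3. But 3 < 4, so no value of e works.

Unsatisfiable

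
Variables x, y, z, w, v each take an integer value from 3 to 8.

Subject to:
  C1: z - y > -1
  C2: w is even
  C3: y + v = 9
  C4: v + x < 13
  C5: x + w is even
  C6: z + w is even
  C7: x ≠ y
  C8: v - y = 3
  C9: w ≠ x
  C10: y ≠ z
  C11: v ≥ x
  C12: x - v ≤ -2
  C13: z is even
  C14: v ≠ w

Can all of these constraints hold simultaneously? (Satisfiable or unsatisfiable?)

Try x = 4, y = 3, z = 4, w = 8, v = 6.
Check constraint 1: z - y = 1; constraint 3: y + v = 9; constraint 4: v + x = 10. The remaining constraints are straightforward to verify.

Satisfiable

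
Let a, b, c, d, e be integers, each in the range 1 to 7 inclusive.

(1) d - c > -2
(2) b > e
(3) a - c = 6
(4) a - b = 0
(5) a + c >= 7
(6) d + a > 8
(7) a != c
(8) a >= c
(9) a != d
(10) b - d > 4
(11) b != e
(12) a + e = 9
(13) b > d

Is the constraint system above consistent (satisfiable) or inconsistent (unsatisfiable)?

Satisfiable

Take a = 7, b = 7, c = 1, d = 2, e = 2. Then constraint 1: d - c = 1; constraint 3: a - c = 6, and every other listed constraint is also met.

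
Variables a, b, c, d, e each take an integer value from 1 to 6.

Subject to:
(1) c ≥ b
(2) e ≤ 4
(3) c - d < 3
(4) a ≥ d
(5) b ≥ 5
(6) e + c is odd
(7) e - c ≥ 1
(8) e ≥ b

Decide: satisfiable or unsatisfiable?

From constraint 5: b ≥ 5. From constraints 2 and 8: b ≤ e and e ≤ 4, so b ≤ 4. But 4 < 5, so no value of b works.

Unsatisfiable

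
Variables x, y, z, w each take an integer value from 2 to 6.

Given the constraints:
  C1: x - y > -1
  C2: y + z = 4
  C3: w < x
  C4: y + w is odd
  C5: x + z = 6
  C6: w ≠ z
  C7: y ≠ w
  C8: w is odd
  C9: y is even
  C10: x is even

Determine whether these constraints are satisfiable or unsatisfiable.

Satisfiable

Setting (x, y, z, w) = (4, 2, 2, 3) satisfies everything: constraint 1: x - y = 2; constraint 2: y + z = 4; constraint 5: x + z = 6, and the others follow.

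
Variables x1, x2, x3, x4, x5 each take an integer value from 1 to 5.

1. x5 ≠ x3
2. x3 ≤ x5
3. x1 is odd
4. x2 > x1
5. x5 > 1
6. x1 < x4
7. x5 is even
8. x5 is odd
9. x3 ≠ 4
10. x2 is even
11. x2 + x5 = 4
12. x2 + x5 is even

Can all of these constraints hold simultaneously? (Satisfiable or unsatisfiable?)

Unsatisfiable

Constraint 10 makes x2 even and constraint 8 makes x5 odd, so x2 + x5 must be odd. Constraint 12 says x2 + x5 is even — contradiction.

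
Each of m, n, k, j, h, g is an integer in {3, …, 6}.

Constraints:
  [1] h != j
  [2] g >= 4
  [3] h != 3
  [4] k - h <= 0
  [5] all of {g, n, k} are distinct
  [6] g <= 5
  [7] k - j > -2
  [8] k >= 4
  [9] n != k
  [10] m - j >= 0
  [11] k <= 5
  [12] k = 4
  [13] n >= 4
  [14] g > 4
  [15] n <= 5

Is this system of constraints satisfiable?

Unsatisfiable

Constraints 2, 6, 8, 11, 13, and 15 confine each of g, n, k to the 2 values {4, 5}.
Constraint 5 requires all 3 of them to be distinct, but only 2 values are available — impossible by the pigeonhole principle.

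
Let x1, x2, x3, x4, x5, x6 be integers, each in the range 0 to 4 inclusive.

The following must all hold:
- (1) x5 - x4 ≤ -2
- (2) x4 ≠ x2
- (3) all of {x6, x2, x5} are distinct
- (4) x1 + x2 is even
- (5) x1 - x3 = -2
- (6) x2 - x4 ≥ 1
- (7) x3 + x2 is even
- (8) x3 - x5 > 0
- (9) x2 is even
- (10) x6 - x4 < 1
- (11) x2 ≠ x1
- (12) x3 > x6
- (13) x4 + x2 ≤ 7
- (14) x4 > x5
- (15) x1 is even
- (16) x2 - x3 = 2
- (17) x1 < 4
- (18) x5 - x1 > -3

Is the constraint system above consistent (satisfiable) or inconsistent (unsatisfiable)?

Try x1 = 0, x2 = 4, x3 = 2, x4 = 2, x5 = 0, x6 = 1.
Check constraint 1: x5 - x4 = -2; constraint 5: x1 - x3 = -2; constraint 6: x2 - x4 = 2. The remaining constraints are straightforward to verify.

Satisfiable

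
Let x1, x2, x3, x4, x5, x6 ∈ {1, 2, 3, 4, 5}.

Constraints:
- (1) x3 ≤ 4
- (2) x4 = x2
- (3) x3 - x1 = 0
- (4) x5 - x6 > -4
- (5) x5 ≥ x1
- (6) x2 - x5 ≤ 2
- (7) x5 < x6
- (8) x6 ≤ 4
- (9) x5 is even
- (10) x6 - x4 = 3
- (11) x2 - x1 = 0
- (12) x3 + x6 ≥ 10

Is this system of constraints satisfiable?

Unsatisfiable

From constraint 1: x3 ≤ 4. From constraint 8: x6 ≤ 4. Hence x3 + x6 ≤ 8. But constraint 12 requires x3 + x6 ≥ 10, and 10 > 8. Contradiction.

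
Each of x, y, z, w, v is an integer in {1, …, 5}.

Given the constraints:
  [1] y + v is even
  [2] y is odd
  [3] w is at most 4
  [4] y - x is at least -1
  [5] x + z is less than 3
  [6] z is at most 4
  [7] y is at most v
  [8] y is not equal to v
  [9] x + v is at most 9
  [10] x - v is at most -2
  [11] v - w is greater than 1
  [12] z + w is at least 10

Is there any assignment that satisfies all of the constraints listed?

Unsatisfiable

From constraint 6: z ≤ 4. From constraint 3: w ≤ 4. Hence z + w ≤ 8. But constraint 12 requires z + w ≥ 10, and 10 > 8. Contradiction.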